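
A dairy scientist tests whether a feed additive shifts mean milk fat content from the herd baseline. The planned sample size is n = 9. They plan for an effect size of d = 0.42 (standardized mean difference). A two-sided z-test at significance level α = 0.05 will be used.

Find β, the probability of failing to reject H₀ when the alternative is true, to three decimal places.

β ≈ 0.757

Noncentrality parameter: δ = d·√n = 0.42 × √9 = 1.2600
Critical value for a two-sided test at α = 0.05: z_{α/2} = 1.960.
Power = Φ(δ − 1.960) + Φ(−δ − 1.960) = Φ(-0.700) + Φ(-3.220) = 0.2420 + 0.0006 = 0.2426.
Type II error: β = 1 − power = 1 − 0.2426 = 0.7574.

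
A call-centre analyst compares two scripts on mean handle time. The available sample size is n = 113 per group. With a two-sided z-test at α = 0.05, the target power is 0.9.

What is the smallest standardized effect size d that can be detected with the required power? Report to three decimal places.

d ≈ 0.431

Need Φ(δ − 1.960) = 0.9, so δ = 1.960 + 1.282 = 3.242.
(Lower-tail contribution to power is negligible for δ > 0.)
δ = d·√(n/2) ⇒ d = δ/√(n/2) = 3.242/√(113/2) = 0.4312.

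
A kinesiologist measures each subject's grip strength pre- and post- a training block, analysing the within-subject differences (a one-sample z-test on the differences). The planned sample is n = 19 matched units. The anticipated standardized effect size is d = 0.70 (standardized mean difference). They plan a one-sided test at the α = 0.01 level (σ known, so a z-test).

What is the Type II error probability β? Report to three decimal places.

Noncentrality parameter: δ = d·√n = 0.70 × √19 = 3.0512
One-sided α = 0.01 → critical value z_{0.01} = 2.326.
Power = P(Z > 2.326 − δ) = Φ(0.725) = 0.7657.
Type II error: β = 1 − power = 1 − 0.7657 = 0.2343.

β ≈ 0.234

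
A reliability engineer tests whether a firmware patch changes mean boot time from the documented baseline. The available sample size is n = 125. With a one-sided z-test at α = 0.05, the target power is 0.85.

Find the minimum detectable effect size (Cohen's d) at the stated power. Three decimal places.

d ≈ 0.240

Required noncentrality: δ = z_{0.05} + z_{0.15} = 1.645 + 1.036 = 2.681.
δ = d·√n ⇒ d = δ/√n = 2.681/√125 = 0.2398.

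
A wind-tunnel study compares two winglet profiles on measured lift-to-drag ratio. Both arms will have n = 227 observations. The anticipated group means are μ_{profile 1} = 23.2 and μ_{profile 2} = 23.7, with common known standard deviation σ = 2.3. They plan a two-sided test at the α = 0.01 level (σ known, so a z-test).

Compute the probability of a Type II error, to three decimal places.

Standardized effect: d = |μ_{profile 1} − μ_{profile 2}| / σ = |23.2 − 23.7| / 2.3 = 0.2174
Noncentrality parameter: λ = d·√(n/2) = 0.2174 × √(227/2) = 2.3160
Two-sided α = 0.01 → critical value z_{0.005} = 2.576.
Power = Φ(λ − 2.576) + Φ(−λ − 2.576) = Φ(-0.260) + Φ(-4.892) = 0.3975 + 0.0000 = 0.3975.
Type II error: β = 1 − power = 1 − 0.3975 = 0.6025.

β ≈ 0.602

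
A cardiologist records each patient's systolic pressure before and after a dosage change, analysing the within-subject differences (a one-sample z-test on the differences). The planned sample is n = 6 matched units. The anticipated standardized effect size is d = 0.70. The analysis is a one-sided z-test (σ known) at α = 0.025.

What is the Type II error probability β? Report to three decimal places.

Noncentrality parameter: δ = d·√n = 0.70 × √6 = 1.7146
One-sided α = 0.025 → critical value z_{0.025} = 1.960.
Power = P(Z > 1.960 − δ) = Φ(-0.245) = 0.4031.
Type II error: β = 1 − power = 1 − 0.4031 = 0.5969.

β ≈ 0.597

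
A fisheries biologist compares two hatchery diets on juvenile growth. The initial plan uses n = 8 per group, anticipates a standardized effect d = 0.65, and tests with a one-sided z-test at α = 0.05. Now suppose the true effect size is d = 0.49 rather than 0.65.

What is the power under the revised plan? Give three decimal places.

With d = 0.49: δ = d·√(n/2) = 0.49 × √(8/2) = 0.9800. Critical value z_{0.05} = 1.645.
Revised power = Φ(δ − 1.645) = Φ(-0.665) = 0.2531.

Power ≈ 0.253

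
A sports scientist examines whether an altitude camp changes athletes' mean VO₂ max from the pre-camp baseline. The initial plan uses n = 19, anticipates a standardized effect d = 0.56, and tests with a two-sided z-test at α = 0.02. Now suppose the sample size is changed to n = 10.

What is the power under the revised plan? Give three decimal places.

Power ≈ 0.289

With n = 10: δ = d·√n = 0.56 × √10 = 1.7709. Critical value z_{0.01} = 2.326.
Revised power = Φ(δ − 2.326) + Φ(−δ − 2.326) = Φ(-0.555) + Φ(-4.097) = 0.2893 + 0.0000 = 0.2893.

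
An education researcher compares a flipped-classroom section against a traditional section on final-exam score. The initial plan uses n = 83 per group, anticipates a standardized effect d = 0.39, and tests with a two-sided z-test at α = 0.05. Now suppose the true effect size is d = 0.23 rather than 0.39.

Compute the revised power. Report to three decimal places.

Power ≈ 0.317

With d = 0.23: δ = d·√(n/2) = 0.23 × √(83/2) = 1.4817. Critical value z_{0.025} = 1.960.
Revised power = Φ(δ − 1.960) + Φ(−δ − 1.960) = Φ(-0.478) + Φ(-3.442) = 0.3162 + 0.0003 = 0.3165.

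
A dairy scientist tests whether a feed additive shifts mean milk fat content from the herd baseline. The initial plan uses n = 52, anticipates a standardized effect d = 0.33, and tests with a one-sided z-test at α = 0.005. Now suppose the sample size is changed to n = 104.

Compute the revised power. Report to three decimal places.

With n = 104: δ = d·√n = 0.33 × √104 = 3.3654. Critical value z_{0.005} = 2.576.
Revised power = P(Z > 2.576 − δ) = Φ(0.790) = 0.7851.

Power ≈ 0.785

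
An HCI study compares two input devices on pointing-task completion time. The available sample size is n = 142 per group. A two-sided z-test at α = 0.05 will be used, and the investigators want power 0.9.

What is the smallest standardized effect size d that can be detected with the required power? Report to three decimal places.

d ≈ 0.385

Required noncentrality: δ = z_{0.025} + z_{0.10} = 1.960 + 1.282 = 3.242.
(The second rejection-region term Φ(−δ − z_{α/2}) is negligible and dropped.)
δ = d·√(n/2) ⇒ d = δ/√(n/2) = 3.242/√(142/2) = 0.3847.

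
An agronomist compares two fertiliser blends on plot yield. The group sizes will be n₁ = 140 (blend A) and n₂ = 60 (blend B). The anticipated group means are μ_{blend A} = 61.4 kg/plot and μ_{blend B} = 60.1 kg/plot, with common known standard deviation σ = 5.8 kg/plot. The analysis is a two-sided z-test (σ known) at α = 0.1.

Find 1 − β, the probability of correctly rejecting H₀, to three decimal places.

Power ≈ 0.425

Standardized effect: d = |μ_{blend A} − μ_{blend B}| / σ = |61.4 − 60.1| / 5.8 = 0.2241
Noncentrality parameter: λ = d / √(1/n₁ + 1/n₂) = 0.2241 / √(1/140 + 1/60) = 1.4526
Critical value for a two-sided test at α = 0.1: z_{α/2} = 1.645.
Power = Φ(λ − 1.645) + Φ(−λ − 1.645) = Φ(-0.192) + Φ(-3.097) = 0.4238 + 0.0010 = 0.4247.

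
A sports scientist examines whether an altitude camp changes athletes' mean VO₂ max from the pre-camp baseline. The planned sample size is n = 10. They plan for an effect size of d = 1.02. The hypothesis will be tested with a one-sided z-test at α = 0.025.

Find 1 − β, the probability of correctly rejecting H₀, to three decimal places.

Noncentrality parameter: δ = d·√n = 1.02 × √10 = 3.2255
One-sided α = 0.025 → critical value z_{0.025} = 1.960.
Power = Φ(δ − 1.960) = Φ(1.266) = 0.8972.

Power ≈ 0.897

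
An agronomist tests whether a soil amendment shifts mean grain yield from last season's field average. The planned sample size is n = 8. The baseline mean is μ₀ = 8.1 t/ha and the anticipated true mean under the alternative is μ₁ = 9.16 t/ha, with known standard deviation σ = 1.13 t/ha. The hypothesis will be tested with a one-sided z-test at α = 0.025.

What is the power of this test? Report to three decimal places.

Power ≈ 0.756

Standardized effect: d = |μ₁ − μ₀| / σ = |9.16 − 8.1| / 1.13 = 0.9381
Noncentrality parameter: δ = d·√n = 0.9381 × √8 = 2.6532
One-sided α = 0.025 → critical value z_{0.025} = 1.960.
Power = Φ(δ − 1.960) = Φ(0.693) = 0.7559.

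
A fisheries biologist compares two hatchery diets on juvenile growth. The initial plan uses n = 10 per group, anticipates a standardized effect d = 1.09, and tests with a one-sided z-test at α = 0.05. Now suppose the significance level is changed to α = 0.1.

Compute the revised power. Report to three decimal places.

δ = d·√(n/2) = 1.09 × √(10/2) = 2.4373 (unchanged). New critical value: z_{0.1} = 1.282.
Revised power = P(Z > 1.282 − δ) = Φ(1.156) = 0.8761.

Power ≈ 0.876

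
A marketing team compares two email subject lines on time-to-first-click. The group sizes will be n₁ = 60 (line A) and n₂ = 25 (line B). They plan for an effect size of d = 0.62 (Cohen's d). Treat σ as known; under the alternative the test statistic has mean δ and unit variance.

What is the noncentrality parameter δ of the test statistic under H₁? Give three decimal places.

The noncentrality parameter scales effect size by the design's sample-size factor: δ = d / √(1/n₁ + 1/n₂) = 0.62 / √(1/60 + 1/25) = 2.6045

δ ≈ 2.605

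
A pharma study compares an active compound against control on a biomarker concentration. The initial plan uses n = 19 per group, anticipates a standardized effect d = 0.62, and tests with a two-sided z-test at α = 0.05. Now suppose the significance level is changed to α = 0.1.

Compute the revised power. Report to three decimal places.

δ = d·√(n/2) = 0.62 × √(19/2) = 1.9110 (unchanged). New critical value: z_{0.05} = 1.645.
Revised power = Φ(δ − 1.645) + Φ(−δ − 1.645) = Φ(0.266) + Φ(-3.556) = 0.6049 + 0.0002 = 0.6051.

Power ≈ 0.605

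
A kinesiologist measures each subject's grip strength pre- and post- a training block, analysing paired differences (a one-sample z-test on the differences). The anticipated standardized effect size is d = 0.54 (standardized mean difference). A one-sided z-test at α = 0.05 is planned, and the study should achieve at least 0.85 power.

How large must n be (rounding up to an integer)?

n = 25

Set Φ(δ − 1.645) = 0.85; then δ − 1.645 = Φ⁻¹(0.85) = 1.036, giving δ = 2.681.
δ = d·√n ⇒ n = (δ/d)² = (2.681 / 0.54)² = 24.65.
Round up to the next whole unit.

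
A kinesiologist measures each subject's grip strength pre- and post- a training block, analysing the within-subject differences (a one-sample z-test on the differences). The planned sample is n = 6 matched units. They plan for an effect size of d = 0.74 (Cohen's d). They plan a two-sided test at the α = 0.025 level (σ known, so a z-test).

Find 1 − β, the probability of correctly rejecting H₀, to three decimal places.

Power ≈ 0.334

Noncentrality parameter: δ = d·√n = 0.74 × √6 = 1.8126
Critical value for a two-sided test at α = 0.025: z_{α/2} = 2.241.
Power = Φ(δ − 2.241) + Φ(−δ − 2.241) = Φ(-0.429) + Φ(-4.054) = 0.3340 + 0.0000 = 0.3341.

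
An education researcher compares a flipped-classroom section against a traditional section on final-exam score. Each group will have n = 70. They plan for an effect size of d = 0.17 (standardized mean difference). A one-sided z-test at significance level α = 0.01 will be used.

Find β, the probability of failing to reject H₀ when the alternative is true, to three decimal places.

Noncentrality parameter: δ = d·√(n/2) = 0.17 × √(70/2) = 1.0057
Critical value for a one-sided test at α = 0.01: z_α = 2.326.
Power = P(Z > 2.326 − δ) = Φ(-1.321) = 0.0933.
Type II error: β = 1 − power = 1 − 0.0933 = 0.9067.

β ≈ 0.907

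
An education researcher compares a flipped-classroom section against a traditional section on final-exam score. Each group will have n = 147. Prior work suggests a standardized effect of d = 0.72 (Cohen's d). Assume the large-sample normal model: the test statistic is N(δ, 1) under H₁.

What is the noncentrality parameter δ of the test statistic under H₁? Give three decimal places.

The noncentrality parameter scales effect size by the design's sample-size factor: δ = d·√(n/2) = 0.72 × √(147/2) = 6.1727

δ ≈ 6.173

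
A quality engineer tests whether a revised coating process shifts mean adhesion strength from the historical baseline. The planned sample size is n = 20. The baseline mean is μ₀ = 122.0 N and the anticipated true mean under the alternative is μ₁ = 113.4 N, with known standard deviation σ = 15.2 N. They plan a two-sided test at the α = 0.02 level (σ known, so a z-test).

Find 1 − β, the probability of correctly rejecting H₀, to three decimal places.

Standardized effect: d = |μ₁ − μ₀| / σ = |113.4 − 122.0| / 15.2 = 0.5658
Noncentrality parameter: δ = d·√n = 0.5658 × √20 = 2.5303
Critical value for a two-sided test at α = 0.02: z_{α/2} = 2.326.
Power = Φ(δ − 2.326) + Φ(−δ − 2.326) = Φ(0.204) + Φ(-4.857) = 0.5808 + 0.0000 = 0.5808.

Power ≈ 0.581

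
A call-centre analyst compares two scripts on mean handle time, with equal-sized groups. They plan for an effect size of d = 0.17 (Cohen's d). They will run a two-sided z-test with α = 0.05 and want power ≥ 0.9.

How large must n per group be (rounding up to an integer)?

For power 0.9 need Φ(δ − z_{0.025}) = 0.9, so δ = z_{0.025} + z_{0.10} = 1.960 + 1.282 = 3.242.
(For δ > 0 the lower-tail rejection region contributes negligibly to power, so the one-term inversion is standard.)
δ = d·√(n/2) ⇒ n = 2(δ/d)² = 2 × (3.242 / 0.17)² = 727.16.
Rounding up, n = 728 per group.

n = 728 per group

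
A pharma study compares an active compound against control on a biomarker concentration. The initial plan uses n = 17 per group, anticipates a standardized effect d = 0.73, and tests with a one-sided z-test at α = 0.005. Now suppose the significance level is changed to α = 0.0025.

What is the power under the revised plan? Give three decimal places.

Power ≈ 0.249

δ = d·√(n/2) = 0.73 × √(17/2) = 2.1283 (unchanged). New critical value: z_{0.0025} = 2.807.
Revised power = Φ(δ − 2.807) = Φ(-0.679) = 0.2487.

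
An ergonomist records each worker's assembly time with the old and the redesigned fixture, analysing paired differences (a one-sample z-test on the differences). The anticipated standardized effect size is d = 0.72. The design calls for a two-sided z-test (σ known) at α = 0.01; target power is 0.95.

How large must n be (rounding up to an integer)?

n = 35

Set Φ(δ − 2.576) = 0.95; then δ − 2.576 = Φ⁻¹(0.95) = 1.645, giving δ = 4.221.
(The Φ(−δ − z_{α/2}) term is vanishingly small for δ > 0 and is dropped in the standard sample-size formula.)
δ = d·√n ⇒ n = (δ/d)² = (4.221 / 0.72)² = 34.36.
Round up to the next whole unit.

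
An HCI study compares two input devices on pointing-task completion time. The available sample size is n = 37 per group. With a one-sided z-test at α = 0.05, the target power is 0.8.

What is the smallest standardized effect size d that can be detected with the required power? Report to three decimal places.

Need Φ(δ − 1.645) = 0.8, so δ = 1.645 + 0.842 = 2.486.
δ = d·√(n/2) ⇒ d = δ/√(n/2) = 2.486/√(37/2) = 0.5781.

d ≈ 0.578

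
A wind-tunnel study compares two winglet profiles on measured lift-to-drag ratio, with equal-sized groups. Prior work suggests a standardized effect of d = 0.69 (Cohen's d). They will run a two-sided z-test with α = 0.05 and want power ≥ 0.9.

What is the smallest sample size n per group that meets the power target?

For power 0.9 need Φ(δ − z_{0.025}) = 0.9, so δ = z_{0.025} + z_{0.10} = 1.960 + 1.282 = 3.242.
(For δ > 0 the lower-tail rejection region contributes negligibly to power, so the one-term inversion is standard.)
δ = d·√(n/2) ⇒ n = 2(δ/d)² = 2 × (3.242 / 0.69)² = 44.14.
Rounding up, n = 45 per group.

n = 45 per group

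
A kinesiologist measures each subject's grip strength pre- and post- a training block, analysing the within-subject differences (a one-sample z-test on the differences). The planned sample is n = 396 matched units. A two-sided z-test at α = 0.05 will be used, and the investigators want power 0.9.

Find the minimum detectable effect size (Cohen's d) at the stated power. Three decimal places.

Required noncentrality: δ = z_{0.025} + z_{0.10} = 1.960 + 1.282 = 3.242.
(The second rejection-region term Φ(−δ − z_{α/2}) is negligible and dropped.)
δ = d·√n ⇒ d = δ/√n = 3.242/√396 = 0.1629.

d ≈ 0.163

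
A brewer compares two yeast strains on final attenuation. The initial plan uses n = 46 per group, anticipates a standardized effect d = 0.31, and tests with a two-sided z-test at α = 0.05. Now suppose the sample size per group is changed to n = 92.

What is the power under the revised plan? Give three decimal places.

Power ≈ 0.557

With n = 92 per group: δ = d·√(n/2) = 0.31 × √(92/2) = 2.1025. Critical value z_{0.025} = 1.960.
Revised power = Φ(δ − 1.960) + Φ(−δ − 1.960) = Φ(0.143) + Φ(-4.062) = 0.5567 + 0.0000 = 0.5567.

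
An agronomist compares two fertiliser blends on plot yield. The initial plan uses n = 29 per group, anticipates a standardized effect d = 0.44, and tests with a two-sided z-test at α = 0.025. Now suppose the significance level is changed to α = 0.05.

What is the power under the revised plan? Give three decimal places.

Power ≈ 0.388

δ = d·√(n/2) = 0.44 × √(29/2) = 1.6755 (unchanged). New critical value: z_{0.025} = 1.960.
Revised power = Φ(δ − 1.960) + Φ(−δ − 1.960) = Φ(-0.284) + Φ(-3.635) = 0.3880 + 0.0001 = 0.3882.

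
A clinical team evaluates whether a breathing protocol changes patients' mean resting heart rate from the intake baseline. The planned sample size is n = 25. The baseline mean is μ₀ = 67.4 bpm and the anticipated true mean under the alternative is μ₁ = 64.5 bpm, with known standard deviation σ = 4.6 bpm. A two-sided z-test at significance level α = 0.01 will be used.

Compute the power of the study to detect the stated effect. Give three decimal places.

Power ≈ 0.718

Standardized effect: d = |μ₁ − μ₀| / σ = |64.5 − 67.4| / 4.6 = 0.6304
Noncentrality parameter: δ = d·√n = 0.6304 × √25 = 3.1522
Two-sided α = 0.01 → critical value z_{0.005} = 2.576.
Power = Φ(δ − 2.576) + Φ(−δ − 2.576) = Φ(0.576) + Φ(-5.728) = 0.7178 + 0.0000 = 0.7178.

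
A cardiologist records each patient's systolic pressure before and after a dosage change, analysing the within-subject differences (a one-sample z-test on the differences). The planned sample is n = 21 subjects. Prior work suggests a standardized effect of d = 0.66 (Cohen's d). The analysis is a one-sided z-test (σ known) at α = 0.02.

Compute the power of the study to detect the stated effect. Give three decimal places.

Power ≈ 0.834

Noncentrality parameter: δ = d·√n = 0.66 × √21 = 3.0245
One-sided α = 0.02 → critical value z_{0.02} = 2.054.
Power = Φ(δ − 2.054) = Φ(0.971) = 0.8342.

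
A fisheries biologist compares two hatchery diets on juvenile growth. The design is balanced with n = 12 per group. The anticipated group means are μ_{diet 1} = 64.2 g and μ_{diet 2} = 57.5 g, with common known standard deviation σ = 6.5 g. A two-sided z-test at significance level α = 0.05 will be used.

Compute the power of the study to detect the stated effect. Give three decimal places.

Standardized effect: d = |μ_{diet 1} − μ_{diet 2}| / σ = |64.2 − 57.5| / 6.5 = 1.0308
Noncentrality parameter: δ = d·√(n/2) = 1.0308 × √(12/2) = 2.5249
Two-sided α = 0.05 → critical value z_{0.025} = 1.960.
Power = Φ(δ − 1.960) + Φ(−δ − 1.960) = Φ(0.565) + Φ(-4.485) = 0.7139 + 0.0000 = 0.7139.

Power ≈ 0.714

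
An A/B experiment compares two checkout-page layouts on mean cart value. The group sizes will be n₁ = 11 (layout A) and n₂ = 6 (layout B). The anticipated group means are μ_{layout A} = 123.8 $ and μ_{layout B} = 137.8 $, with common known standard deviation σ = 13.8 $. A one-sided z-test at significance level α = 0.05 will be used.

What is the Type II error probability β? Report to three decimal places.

Standardized effect: d = |μ_{layout A} − μ_{layout B}| / σ = |123.8 − 137.8| / 13.8 = 1.0145
Noncentrality parameter: δ = d / √(1/n₁ + 1/n₂) = 1.0145 / √(1/11 + 1/6) = 1.9989
Critical value for a one-sided test at α = 0.05: z_α = 1.645.
Power = P(Z > 1.645 − δ) = Φ(0.354) = 0.6384.
Type II error: β = 1 − power = 1 − 0.6384 = 0.3616.

β ≈ 0.362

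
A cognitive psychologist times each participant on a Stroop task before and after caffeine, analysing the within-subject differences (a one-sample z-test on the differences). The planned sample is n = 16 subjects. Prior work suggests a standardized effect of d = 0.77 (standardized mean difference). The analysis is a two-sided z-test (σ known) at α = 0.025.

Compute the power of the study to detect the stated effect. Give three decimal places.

Power ≈ 0.799

Noncentrality parameter: δ = d·√n = 0.77 × √16 = 3.0800
Critical value for a two-sided test at α = 0.025: z_{α/2} = 2.241.
Power = Φ(δ − 2.241) + Φ(−δ − 2.241) = Φ(0.839) + Φ(-5.321) = 0.7992 + 0.0000 = 0.7992.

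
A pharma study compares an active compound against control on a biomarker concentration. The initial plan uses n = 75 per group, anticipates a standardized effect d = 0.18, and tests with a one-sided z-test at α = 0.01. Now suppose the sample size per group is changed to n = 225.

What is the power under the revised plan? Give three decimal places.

Power ≈ 0.338

With n = 225 per group: δ = d·√(n/2) = 0.18 × √(225/2) = 1.9092. Critical value z_{0.01} = 2.326.
Revised power = P(Z > 2.326 − δ) = Φ(-0.417) = 0.3383.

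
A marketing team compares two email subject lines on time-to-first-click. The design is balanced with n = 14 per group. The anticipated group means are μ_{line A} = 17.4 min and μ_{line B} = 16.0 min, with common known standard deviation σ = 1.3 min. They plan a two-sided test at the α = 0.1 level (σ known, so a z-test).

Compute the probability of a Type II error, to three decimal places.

β ≈ 0.114

Standardized effect: d = |μ_{line A} − μ_{line B}| / σ = |17.4 − 16.0| / 1.3 = 1.0769
Noncentrality parameter: δ = d·√(n/2) = 1.0769 × √(14/2) = 2.8493
Two-sided α = 0.1 → critical value z_{0.05} = 1.645.
Power = Φ(δ − 1.645) + Φ(−δ − 1.645) = Φ(1.204) + Φ(-4.494) = 0.8858 + 0.0000 = 0.8858.
Type II error: β = 1 − power = 1 − 0.8858 = 0.1142.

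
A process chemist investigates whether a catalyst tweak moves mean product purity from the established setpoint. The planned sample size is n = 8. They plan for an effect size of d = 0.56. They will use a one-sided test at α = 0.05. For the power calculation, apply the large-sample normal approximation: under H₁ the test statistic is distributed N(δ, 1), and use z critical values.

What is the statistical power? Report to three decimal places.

Noncentrality parameter: λ = d·√n = 0.56 × √8 = 1.5839
One-sided α = 0.05 → critical value z_{0.05} = 1.645.
Power = Φ(λ − 1.645) = Φ(-0.061) = 0.4757.

Power ≈ 0.476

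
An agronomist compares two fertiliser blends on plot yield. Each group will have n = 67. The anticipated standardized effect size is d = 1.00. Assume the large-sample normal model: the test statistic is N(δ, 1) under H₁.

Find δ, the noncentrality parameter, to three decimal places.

δ ≈ 5.788

δ = d·√(n/2) = 1.00 × √(67/2) = 5.7879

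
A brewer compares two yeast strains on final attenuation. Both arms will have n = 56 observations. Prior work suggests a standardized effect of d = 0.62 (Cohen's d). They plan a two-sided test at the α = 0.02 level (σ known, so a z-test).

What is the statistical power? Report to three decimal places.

Noncentrality parameter: δ = d·√(n/2) = 0.62 × √(56/2) = 3.2807
Two-sided α = 0.02 → critical value z_{0.01} = 2.326.
Power = Φ(δ − 2.326) + Φ(−δ − 2.326) = Φ(0.954) + Φ(-5.607) = 0.8301 + 0.0000 = 0.8301.

Power ≈ 0.830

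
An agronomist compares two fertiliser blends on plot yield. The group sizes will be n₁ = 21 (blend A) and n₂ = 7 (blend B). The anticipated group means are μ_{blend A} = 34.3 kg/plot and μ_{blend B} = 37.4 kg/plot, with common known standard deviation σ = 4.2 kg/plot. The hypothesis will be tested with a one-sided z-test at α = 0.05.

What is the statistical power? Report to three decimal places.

Standardized effect: d = |μ_{blend A} − μ_{blend B}| / σ = |34.3 − 37.4| / 4.2 = 0.7381
Noncentrality parameter: δ = d / √(1/n₁ + 1/n₂) = 0.7381 / √(1/21 + 1/7) = 1.6912
One-sided α = 0.05 → critical value z_{0.05} = 1.645.
Power = P(Z > 1.645 − δ) = Φ(0.046) = 0.5185.

Power ≈ 0.518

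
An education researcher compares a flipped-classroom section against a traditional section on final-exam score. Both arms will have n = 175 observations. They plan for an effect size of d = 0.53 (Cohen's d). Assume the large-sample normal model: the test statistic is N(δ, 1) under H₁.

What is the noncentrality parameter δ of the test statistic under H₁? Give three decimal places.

δ ≈ 4.958

δ = d·√(n/2) = 0.53 × √(175/2) = 4.9577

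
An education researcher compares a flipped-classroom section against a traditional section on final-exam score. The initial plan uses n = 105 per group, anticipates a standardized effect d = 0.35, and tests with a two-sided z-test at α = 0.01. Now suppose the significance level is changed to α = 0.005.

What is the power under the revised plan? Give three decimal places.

Power ≈ 0.393

δ = d·√(n/2) = 0.35 × √(105/2) = 2.5360 (unchanged). New critical value: z_{0.0025} = 2.807.
Revised power = Φ(δ − 2.807) + Φ(−δ − 2.807) = Φ(-0.271) + Φ(-5.343) = 0.3932 + 0.0000 = 0.3932.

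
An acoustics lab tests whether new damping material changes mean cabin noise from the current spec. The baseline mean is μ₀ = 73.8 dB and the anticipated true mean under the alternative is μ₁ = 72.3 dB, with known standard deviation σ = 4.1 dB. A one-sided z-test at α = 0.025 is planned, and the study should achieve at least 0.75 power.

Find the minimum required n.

n = 52

Standardized effect: d = |μ₁ − μ₀| / σ = |72.3 − 73.8| / 4.1 = 0.3659
Set Φ(δ − 1.960) = 0.75; then δ − 1.960 = Φ⁻¹(0.75) = 0.674, giving δ = 2.634.
δ = d·√n ⇒ n = (δ/d)² = (2.634 / 0.3659)² = 51.85.
Rounding up, n = 52.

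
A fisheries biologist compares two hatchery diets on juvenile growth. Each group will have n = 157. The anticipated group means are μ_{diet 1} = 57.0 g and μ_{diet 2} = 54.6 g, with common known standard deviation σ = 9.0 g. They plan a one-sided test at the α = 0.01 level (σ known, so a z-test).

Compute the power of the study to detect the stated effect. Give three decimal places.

Power ≈ 0.514

Standardized effect: d = |μ_{diet 1} − μ_{diet 2}| / σ = |57.0 − 54.6| / 9.0 = 0.2667
Noncentrality parameter: δ = d·√(n/2) = 0.2667 × √(157/2) = 2.3627
One-sided α = 0.01 → critical value z_{0.01} = 2.326.
Power = P(Z > 2.326 − δ) = Φ(0.036) = 0.5145.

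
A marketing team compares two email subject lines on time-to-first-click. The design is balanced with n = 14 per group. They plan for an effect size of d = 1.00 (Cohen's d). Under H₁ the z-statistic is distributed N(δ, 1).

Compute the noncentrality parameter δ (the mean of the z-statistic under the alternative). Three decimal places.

δ = d·√(n/2) = 1.00 × √(14/2) = 2.6458

δ ≈ 2.646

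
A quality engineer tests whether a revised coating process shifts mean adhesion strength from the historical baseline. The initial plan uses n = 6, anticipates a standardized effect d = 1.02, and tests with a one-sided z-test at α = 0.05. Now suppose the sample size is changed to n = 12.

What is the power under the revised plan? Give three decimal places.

With n = 12: δ = d·√n = 1.02 × √12 = 3.5334. Critical value z_{0.05} = 1.645.
Revised power = P(Z > 1.645 − δ) = Φ(1.889) = 0.9705.

Power ≈ 0.971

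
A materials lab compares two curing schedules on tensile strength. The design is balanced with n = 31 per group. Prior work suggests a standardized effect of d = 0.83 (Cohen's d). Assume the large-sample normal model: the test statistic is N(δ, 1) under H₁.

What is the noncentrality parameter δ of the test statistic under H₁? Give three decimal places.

δ = d·√(n/2) = 0.83 × √(31/2) = 3.2677

δ ≈ 3.268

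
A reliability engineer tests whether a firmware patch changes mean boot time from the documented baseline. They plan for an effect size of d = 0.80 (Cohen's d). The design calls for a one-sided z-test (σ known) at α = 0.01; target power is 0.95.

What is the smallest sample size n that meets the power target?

Set Φ(δ − 2.326) = 0.95; then δ − 2.326 = Φ⁻¹(0.95) = 1.645, giving δ = 3.971.
δ = d·√n ⇒ n = (δ/d)² = (3.971 / 0.80)² = 24.64.
Round up to the next whole unit.

n = 25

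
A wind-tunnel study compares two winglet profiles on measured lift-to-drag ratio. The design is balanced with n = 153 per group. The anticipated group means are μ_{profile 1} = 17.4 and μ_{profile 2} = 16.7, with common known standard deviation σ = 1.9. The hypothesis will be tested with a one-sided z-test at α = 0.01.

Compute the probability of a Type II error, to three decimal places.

β ≈ 0.185

Standardized effect: d = |μ_{profile 1} − μ_{profile 2}| / σ = |17.4 − 16.7| / 1.9 = 0.3684
Noncentrality parameter: δ = d·√(n/2) = 0.3684 × √(153/2) = 3.2224
One-sided α = 0.01 → critical value z_{0.01} = 2.326.
Power = P(Z > 2.326 − δ) = Φ(0.896) = 0.8149.
Type II error: β = 1 − power = 1 − 0.8149 = 0.1851.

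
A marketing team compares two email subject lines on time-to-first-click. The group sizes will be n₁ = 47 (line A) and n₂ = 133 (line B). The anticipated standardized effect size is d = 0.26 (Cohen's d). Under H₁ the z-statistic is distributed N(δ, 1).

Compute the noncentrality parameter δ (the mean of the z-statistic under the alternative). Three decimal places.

δ ≈ 1.532

δ = d / √(1/n₁ + 1/n₂) = 0.26 / √(1/47 + 1/133) = 1.5322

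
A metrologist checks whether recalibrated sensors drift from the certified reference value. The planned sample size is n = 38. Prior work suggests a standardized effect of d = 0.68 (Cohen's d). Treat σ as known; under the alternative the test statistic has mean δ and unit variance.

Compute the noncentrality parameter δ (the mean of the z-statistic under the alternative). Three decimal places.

δ ≈ 4.192

δ = d·√n = 0.68 × √38 = 4.1918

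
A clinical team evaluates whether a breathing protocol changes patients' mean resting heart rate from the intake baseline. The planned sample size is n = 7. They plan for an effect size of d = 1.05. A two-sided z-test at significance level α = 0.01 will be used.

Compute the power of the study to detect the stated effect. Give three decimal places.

Power ≈ 0.580

Noncentrality parameter: δ = d·√n = 1.05 × √7 = 2.7780
Two-sided α = 0.01 → critical value z_{0.005} = 2.576.
Power = Φ(δ − 2.576) + Φ(−δ − 2.576) = Φ(0.202) + Φ(-5.354) = 0.5801 + 0.0000 = 0.5801.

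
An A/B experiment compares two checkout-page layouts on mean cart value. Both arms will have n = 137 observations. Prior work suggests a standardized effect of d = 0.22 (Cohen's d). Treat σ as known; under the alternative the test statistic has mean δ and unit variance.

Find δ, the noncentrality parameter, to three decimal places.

δ = d·√(n/2) = 0.22 × √(137/2) = 1.8208

δ ≈ 1.821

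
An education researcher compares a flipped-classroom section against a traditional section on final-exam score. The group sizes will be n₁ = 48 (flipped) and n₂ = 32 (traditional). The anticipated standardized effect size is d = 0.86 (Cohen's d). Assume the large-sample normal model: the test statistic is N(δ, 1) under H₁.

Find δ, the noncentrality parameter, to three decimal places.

The noncentrality parameter scales effect size by the design's sample-size factor: δ = d / √(1/n₁ + 1/n₂) = 0.86 / √(1/48 + 1/32) = 3.7683

δ ≈ 3.768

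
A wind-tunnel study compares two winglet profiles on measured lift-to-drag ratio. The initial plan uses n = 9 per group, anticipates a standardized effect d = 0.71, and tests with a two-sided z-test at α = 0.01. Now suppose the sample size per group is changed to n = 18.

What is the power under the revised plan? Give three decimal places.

With n = 18 per group: δ = d·√(n/2) = 0.71 × √(18/2) = 2.1300. Critical value z_{0.005} = 2.576.
Revised power = Φ(δ − 2.576) + Φ(−δ − 2.576) = Φ(-0.446) + Φ(-4.706) = 0.3279 + 0.0000 = 0.3279.

Power ≈ 0.328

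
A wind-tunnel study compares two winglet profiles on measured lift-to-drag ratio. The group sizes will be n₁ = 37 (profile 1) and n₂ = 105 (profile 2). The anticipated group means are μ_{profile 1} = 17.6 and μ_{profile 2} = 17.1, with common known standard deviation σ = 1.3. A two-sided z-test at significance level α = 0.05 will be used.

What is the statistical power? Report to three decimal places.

Power ≈ 0.521

Standardized effect: d = |μ_{profile 1} − μ_{profile 2}| / σ = |17.6 − 17.1| / 1.3 = 0.3846
Noncentrality parameter: δ = d / √(1/n₁ + 1/n₂) = 0.3846 / √(1/37 + 1/105) = 2.0118
Two-sided α = 0.05 → critical value z_{0.025} = 1.960.
Power = Φ(δ − 1.960) + Φ(−δ − 1.960) = Φ(0.052) + Φ(-3.972) = 0.5207 + 0.0000 = 0.5207.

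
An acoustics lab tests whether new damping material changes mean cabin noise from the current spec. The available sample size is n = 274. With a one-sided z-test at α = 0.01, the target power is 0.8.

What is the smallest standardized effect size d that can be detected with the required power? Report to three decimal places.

d ≈ 0.191

Need Φ(δ − 2.326) = 0.8, so δ = 2.326 + 0.842 = 3.168.
δ = d·√n ⇒ d = δ/√n = 3.168/√274 = 0.1914.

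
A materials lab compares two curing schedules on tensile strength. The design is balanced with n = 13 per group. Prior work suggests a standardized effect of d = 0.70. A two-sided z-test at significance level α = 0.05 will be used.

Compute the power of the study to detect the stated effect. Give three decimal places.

Power ≈ 0.431

Noncentrality parameter: δ = d·√(n/2) = 0.70 × √(13/2) = 1.7847
Two-sided α = 0.05 → critical value z_{0.025} = 1.960.
Power = Φ(δ − 1.960) + Φ(−δ − 1.960) = Φ(-0.175) + Φ(-3.745) = 0.4304 + 0.0001 = 0.4305.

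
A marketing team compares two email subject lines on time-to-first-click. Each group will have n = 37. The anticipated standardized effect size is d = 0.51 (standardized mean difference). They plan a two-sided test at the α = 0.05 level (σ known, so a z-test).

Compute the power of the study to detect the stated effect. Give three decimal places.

Noncentrality parameter: δ = d·√(n/2) = 0.51 × √(37/2) = 2.1936
Two-sided α = 0.05 → critical value z_{0.025} = 1.960.
Power = Φ(δ − 1.960) + Φ(−δ − 1.960) = Φ(0.234) + Φ(-4.154) = 0.5924 + 0.0000 = 0.5924.

Power ≈ 0.592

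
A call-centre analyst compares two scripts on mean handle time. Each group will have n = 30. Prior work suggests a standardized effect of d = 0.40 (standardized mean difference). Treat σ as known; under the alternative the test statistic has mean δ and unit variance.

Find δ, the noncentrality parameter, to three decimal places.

δ = d·√(n/2) = 0.40 × √(30/2) = 1.5492

δ ≈ 1.549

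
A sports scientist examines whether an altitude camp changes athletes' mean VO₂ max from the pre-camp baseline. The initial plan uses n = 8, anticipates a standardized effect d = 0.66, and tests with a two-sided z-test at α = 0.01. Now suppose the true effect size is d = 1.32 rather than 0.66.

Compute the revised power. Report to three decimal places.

Power ≈ 0.877

With d = 1.32: δ = d·√n = 1.32 × √8 = 3.7335. Critical value z_{0.005} = 2.576.
Revised power = Φ(δ − 2.576) + Φ(−δ − 2.576) = Φ(1.158) + Φ(-6.309) = 0.8765 + 0.0000 = 0.8765.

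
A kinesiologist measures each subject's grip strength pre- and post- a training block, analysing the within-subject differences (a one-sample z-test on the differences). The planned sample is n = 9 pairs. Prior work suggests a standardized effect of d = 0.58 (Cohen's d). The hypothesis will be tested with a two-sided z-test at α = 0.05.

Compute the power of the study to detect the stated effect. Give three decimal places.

Power ≈ 0.413

Noncentrality parameter: λ = d·√n = 0.58 × √9 = 1.7400
Two-sided α = 0.05 → critical value z_{0.025} = 1.960.
Power = Φ(λ − 1.960) + Φ(−λ − 1.960) = Φ(-0.220) + Φ(-3.700) = 0.4129 + 0.0001 = 0.4131.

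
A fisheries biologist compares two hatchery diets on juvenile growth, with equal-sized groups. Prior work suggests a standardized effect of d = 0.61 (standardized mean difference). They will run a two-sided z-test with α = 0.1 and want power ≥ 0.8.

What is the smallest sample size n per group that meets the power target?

n = 34 per group

Set Φ(δ − 1.645) = 0.8; then δ − 1.645 = Φ⁻¹(0.8) = 0.842, giving δ = 2.486.
(For δ > 0 the lower-tail rejection region contributes negligibly to power, so the one-term inversion is standard.)
δ = d·√(n/2) ⇒ n = 2(δ/d)² = 2 × (2.486 / 0.61)² = 33.23.
Round up to the next whole unit.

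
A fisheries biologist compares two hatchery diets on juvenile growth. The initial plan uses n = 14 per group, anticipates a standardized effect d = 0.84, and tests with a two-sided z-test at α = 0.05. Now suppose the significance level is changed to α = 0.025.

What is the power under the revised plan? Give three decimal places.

Power ≈ 0.492

δ = d·√(n/2) = 0.84 × √(14/2) = 2.2224 (unchanged). New critical value: z_{0.0125} = 2.241.
Revised power = Φ(δ − 2.241) + Φ(−δ − 2.241) = Φ(-0.019) + Φ(-4.464) = 0.4924 + 0.0000 = 0.4924.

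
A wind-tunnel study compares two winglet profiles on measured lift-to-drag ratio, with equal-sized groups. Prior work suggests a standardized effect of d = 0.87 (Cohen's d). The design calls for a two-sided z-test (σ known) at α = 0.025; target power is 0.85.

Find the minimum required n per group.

n = 29 per group

Set Φ(δ − 2.241) = 0.85; then δ − 2.241 = Φ⁻¹(0.85) = 1.036, giving δ = 3.278.
(For δ > 0 the lower-tail rejection region contributes negligibly to power, so the one-term inversion is standard.)
δ = d·√(n/2) ⇒ n = 2(δ/d)² = 2 × (3.278 / 0.87)² = 28.39.
Rounding up, n = 29 per group.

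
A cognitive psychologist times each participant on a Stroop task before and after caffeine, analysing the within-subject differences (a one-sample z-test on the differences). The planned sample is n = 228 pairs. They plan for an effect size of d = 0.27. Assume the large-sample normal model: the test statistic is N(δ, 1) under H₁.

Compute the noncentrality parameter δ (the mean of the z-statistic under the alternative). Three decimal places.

The noncentrality parameter scales effect size by the design's sample-size factor: δ = d·√n = 0.27 × √228 = 4.0769

δ ≈ 4.077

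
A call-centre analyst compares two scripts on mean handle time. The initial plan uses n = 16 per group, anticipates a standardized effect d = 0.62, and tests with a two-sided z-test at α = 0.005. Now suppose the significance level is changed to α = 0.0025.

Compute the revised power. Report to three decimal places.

Power ≈ 0.102

δ = d·√(n/2) = 0.62 × √(16/2) = 1.7536 (unchanged). New critical value: z_{0.0013} = 3.023.
Revised power = Φ(δ − 3.023) + Φ(−δ − 3.023) = Φ(-1.270) + Φ(-4.777) = 0.1021 + 0.0000 = 0.1021.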